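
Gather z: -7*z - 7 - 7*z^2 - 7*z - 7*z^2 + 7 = -14*z^2 - 14*z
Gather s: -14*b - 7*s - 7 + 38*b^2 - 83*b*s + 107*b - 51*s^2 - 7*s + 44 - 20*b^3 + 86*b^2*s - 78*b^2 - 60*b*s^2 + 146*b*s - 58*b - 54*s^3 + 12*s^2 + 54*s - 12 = -20*b^3 - 40*b^2 + 35*b - 54*s^3 + s^2*(-60*b - 39) + s*(86*b^2 + 63*b + 40) + 25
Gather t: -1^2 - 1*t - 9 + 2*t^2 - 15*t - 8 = 2*t^2 - 16*t - 18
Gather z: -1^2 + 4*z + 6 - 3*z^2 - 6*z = -3*z^2 - 2*z + 5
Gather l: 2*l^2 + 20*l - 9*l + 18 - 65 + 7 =2*l^2 + 11*l - 40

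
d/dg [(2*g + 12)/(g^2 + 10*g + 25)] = 2*(-g - 7)/(g^3 + 15*g^2 + 75*g + 125)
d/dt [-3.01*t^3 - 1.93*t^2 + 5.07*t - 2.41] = -9.03*t^2 - 3.86*t + 5.07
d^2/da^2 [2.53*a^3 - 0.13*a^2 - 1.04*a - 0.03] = 15.18*a - 0.26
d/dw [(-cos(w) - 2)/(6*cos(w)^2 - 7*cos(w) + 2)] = (6*sin(w)^2 - 24*cos(w) + 10)*sin(w)/(6*cos(w)^2 - 7*cos(w) + 2)^2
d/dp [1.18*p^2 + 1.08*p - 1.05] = 2.36*p + 1.08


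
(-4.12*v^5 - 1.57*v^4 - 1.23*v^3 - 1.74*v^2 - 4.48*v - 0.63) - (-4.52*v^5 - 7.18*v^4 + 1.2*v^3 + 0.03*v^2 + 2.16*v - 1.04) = 0.399999999999999*v^5 + 5.61*v^4 - 2.43*v^3 - 1.77*v^2 - 6.64*v + 0.41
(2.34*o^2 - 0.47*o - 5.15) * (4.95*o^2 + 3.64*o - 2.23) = 11.583*o^4 + 6.1911*o^3 - 32.4215*o^2 - 17.6979*o + 11.4845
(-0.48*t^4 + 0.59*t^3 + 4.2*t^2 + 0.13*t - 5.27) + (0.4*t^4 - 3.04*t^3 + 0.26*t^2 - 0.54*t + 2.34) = -0.08*t^4 - 2.45*t^3 + 4.46*t^2 - 0.41*t - 2.93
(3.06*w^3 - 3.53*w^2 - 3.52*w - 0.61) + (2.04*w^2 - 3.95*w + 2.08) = 3.06*w^3 - 1.49*w^2 - 7.47*w + 1.47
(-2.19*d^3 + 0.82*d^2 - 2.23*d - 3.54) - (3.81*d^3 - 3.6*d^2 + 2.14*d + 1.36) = -6.0*d^3 + 4.42*d^2 - 4.37*d - 4.9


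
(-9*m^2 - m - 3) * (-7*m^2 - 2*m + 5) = 63*m^4 + 25*m^3 - 22*m^2 + m - 15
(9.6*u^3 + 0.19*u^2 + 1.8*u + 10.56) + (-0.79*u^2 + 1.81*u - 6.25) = 9.6*u^3 - 0.6*u^2 + 3.61*u + 4.31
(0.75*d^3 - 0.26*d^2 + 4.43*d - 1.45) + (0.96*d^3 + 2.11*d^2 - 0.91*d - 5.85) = 1.71*d^3 + 1.85*d^2 + 3.52*d - 7.3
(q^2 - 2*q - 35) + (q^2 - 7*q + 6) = 2*q^2 - 9*q - 29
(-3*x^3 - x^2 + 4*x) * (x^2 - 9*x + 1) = -3*x^5 + 26*x^4 + 10*x^3 - 37*x^2 + 4*x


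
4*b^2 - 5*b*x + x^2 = (-4*b + x)*(-b + x)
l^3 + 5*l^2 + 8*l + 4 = (l + 1)*(l + 2)^2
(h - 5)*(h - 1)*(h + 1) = h^3 - 5*h^2 - h + 5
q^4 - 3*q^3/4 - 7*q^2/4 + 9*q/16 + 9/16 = (q - 3/2)*(q - 3/4)*(q + 1/2)*(q + 1)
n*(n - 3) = n^2 - 3*n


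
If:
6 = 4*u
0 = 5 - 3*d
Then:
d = 5/3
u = 3/2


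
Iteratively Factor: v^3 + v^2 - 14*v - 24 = (v - 4)*(v^2 + 5*v + 6) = (v - 4)*(v + 3)*(v + 2)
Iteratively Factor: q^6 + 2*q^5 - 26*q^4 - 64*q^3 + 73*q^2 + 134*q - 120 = (q - 1)*(q^5 + 3*q^4 - 23*q^3 - 87*q^2 - 14*q + 120) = (q - 1)^2*(q^4 + 4*q^3 - 19*q^2 - 106*q - 120) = (q - 1)^2*(q + 3)*(q^3 + q^2 - 22*q - 40) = (q - 5)*(q - 1)^2*(q + 3)*(q^2 + 6*q + 8) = (q - 5)*(q - 1)^2*(q + 3)*(q + 4)*(q + 2)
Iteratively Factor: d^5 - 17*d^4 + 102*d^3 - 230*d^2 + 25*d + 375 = (d - 5)*(d^4 - 12*d^3 + 42*d^2 - 20*d - 75) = (d - 5)*(d - 3)*(d^3 - 9*d^2 + 15*d + 25) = (d - 5)^2*(d - 3)*(d^2 - 4*d - 5) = (d - 5)^3*(d - 3)*(d + 1)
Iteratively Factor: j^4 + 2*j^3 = (j)*(j^3 + 2*j^2) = j*(j + 2)*(j^2) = j^2*(j + 2)*(j)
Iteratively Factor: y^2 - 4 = (y + 2)*(y - 2)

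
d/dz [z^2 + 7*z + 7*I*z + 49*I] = 2*z + 7 + 7*I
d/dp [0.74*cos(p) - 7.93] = -0.74*sin(p)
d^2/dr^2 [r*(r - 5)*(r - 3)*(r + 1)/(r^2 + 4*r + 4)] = 2*(r^4 + 8*r^3 + 24*r^2 - 97*r - 32)/(r^4 + 8*r^3 + 24*r^2 + 32*r + 16)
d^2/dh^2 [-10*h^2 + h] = -20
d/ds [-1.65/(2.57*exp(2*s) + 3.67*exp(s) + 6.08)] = (8.481*exp(s) + 6.0555)*exp(s)/(2.57*exp(2*s) + 3.67*exp(s) + 6.08)^2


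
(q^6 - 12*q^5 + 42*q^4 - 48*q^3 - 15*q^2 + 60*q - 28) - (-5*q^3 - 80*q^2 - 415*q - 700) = q^6 - 12*q^5 + 42*q^4 - 43*q^3 + 65*q^2 + 475*q + 672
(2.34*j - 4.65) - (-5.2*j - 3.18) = 7.54*j - 1.47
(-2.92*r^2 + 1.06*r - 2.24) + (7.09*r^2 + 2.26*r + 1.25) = 4.17*r^2 + 3.32*r - 0.99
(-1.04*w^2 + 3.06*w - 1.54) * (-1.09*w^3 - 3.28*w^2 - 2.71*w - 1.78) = 1.1336*w^5 + 0.0757999999999996*w^4 - 5.5398*w^3 - 1.3902*w^2 - 1.2734*w + 2.7412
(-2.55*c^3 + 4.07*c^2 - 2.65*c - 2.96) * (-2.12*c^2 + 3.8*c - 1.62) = 5.406*c^5 - 18.3184*c^4 + 25.215*c^3 - 10.3882*c^2 - 6.955*c + 4.7952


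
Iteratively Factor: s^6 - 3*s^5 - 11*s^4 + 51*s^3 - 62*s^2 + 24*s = (s + 4)*(s^5 - 7*s^4 + 17*s^3 - 17*s^2 + 6*s) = (s - 1)*(s + 4)*(s^4 - 6*s^3 + 11*s^2 - 6*s) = s*(s - 1)*(s + 4)*(s^3 - 6*s^2 + 11*s - 6) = s*(s - 1)^2*(s + 4)*(s^2 - 5*s + 6) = s*(s - 2)*(s - 1)^2*(s + 4)*(s - 3)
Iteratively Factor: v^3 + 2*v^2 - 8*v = (v)*(v^2 + 2*v - 8) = v*(v + 4)*(v - 2)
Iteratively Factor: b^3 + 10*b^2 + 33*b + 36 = (b + 3)*(b^2 + 7*b + 12) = (b + 3)^2*(b + 4)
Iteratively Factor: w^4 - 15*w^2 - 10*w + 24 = (w - 4)*(w^3 + 4*w^2 + w - 6) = (w - 4)*(w + 2)*(w^2 + 2*w - 3) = (w - 4)*(w + 2)*(w + 3)*(w - 1)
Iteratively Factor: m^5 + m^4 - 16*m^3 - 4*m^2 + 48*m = (m - 3)*(m^4 + 4*m^3 - 4*m^2 - 16*m) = (m - 3)*(m + 2)*(m^3 + 2*m^2 - 8*m) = m*(m - 3)*(m + 2)*(m^2 + 2*m - 8) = m*(m - 3)*(m + 2)*(m + 4)*(m - 2)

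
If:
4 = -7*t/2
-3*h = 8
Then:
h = -8/3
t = -8/7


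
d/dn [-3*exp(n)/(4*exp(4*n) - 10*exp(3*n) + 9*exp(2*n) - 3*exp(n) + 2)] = (36*exp(4*n) - 60*exp(3*n) + 27*exp(2*n) - 6)*exp(n)/(16*exp(8*n) - 80*exp(7*n) + 172*exp(6*n) - 204*exp(5*n) + 157*exp(4*n) - 94*exp(3*n) + 45*exp(2*n) - 12*exp(n) + 4)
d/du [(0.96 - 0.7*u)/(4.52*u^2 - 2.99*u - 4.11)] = (3.164*u^2 - 8.6784*u + 5.7474)/(20.4304*u^4 - 27.0296*u^3 - 28.2143*u^2 + 24.5778*u + 16.8921)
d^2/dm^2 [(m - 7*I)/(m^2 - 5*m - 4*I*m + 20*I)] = 2*((m - 7*I)*(-2*m + 5 + 4*I)^2 + (-3*m + 5 + 11*I)*(m^2 - 5*m - 4*I*m + 20*I))/(m^2 - 5*m - 4*I*m + 20*I)^3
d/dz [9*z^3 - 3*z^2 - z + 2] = 27*z^2 - 6*z - 1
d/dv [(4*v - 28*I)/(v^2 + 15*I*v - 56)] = 4*(-v^2 + 14*I*v - 161)/(v^4 + 30*I*v^3 - 337*v^2 - 1680*I*v + 3136)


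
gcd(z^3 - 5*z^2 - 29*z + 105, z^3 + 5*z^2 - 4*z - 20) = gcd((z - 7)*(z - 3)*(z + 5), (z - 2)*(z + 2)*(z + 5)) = z + 5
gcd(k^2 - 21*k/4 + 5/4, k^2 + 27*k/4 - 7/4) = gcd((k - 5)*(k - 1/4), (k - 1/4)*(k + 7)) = k - 1/4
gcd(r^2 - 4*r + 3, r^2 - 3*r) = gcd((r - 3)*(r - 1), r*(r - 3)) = r - 3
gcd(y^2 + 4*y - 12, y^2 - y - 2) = y - 2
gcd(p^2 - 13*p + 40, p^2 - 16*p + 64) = p - 8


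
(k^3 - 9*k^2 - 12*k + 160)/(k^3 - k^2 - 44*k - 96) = (k - 5)/(k + 3)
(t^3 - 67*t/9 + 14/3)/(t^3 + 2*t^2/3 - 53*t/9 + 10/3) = (3*t - 7)/(3*t - 5)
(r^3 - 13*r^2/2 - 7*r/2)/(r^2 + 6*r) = (2*r^2 - 13*r - 7)/(2*(r + 6))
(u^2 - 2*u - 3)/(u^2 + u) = (u - 3)/u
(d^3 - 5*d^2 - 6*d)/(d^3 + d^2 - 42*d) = (d + 1)/(d + 7)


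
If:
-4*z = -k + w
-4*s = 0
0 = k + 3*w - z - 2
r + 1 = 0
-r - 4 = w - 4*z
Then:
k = 55/19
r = -1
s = 0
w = -1/19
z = 14/19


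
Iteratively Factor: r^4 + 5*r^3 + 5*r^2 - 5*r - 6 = (r + 2)*(r^3 + 3*r^2 - r - 3) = (r + 2)*(r + 3)*(r^2 - 1) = (r - 1)*(r + 2)*(r + 3)*(r + 1)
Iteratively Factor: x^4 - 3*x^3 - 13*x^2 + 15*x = (x - 5)*(x^3 + 2*x^2 - 3*x) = (x - 5)*(x - 1)*(x^2 + 3*x) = (x - 5)*(x - 1)*(x + 3)*(x)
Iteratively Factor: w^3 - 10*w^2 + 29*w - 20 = (w - 5)*(w^2 - 5*w + 4) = (w - 5)*(w - 1)*(w - 4)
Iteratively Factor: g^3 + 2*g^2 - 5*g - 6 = (g + 3)*(g^2 - g - 2) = (g + 1)*(g + 3)*(g - 2)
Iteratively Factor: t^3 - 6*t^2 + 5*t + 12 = (t - 4)*(t^2 - 2*t - 3) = (t - 4)*(t + 1)*(t - 3)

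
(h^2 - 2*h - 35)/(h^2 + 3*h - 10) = (h - 7)/(h - 2)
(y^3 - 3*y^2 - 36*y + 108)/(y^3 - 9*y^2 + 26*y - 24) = (y^2 - 36)/(y^2 - 6*y + 8)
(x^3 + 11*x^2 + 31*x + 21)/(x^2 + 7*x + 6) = (x^2 + 10*x + 21)/(x + 6)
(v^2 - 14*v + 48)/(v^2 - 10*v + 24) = (v - 8)/(v - 4)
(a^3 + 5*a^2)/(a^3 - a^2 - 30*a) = a/(a - 6)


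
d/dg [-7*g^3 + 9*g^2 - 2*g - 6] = -21*g^2 + 18*g - 2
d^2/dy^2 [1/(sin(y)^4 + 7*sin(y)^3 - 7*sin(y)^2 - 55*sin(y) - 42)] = (-16*sin(y)^7 - 145*sin(y)^6 - 192*sin(y)^5 + 886*sin(y)^4 - 522*sin(y)^3 - 4283*sin(y)^2 + 922*sin(y) + 5462)/((sin(y) - 3)^3*(sin(y) + 1)^2*(sin(y) + 2)^3*(sin(y) + 7)^3)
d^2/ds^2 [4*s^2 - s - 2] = 8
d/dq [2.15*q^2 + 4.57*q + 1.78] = 4.3*q + 4.57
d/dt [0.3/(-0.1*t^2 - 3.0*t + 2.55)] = (0.06*t + 0.9)/(0.1*t^2 + 3.0*t - 2.55)^2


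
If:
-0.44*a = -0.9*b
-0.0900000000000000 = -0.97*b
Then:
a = 0.19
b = 0.09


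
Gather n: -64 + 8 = -56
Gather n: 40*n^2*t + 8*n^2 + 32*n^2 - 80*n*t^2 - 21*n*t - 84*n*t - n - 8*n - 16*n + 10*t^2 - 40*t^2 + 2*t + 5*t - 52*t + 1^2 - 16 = n^2*(40*t + 40) + n*(-80*t^2 - 105*t - 25) - 30*t^2 - 45*t - 15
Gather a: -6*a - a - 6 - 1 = -7*a - 7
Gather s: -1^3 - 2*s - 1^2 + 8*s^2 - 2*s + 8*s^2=16*s^2 - 4*s - 2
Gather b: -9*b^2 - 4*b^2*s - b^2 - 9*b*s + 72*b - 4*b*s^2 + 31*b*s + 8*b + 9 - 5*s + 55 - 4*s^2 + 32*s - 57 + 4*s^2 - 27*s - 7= b^2*(-4*s - 10) + b*(-4*s^2 + 22*s + 80)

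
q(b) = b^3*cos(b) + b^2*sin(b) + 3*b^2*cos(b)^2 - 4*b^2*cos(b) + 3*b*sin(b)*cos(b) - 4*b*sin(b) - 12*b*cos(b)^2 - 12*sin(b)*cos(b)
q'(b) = -b^3*sin(b) - 6*b^2*sin(b)*cos(b) + 4*b^2*sin(b) + 4*b^2*cos(b) - 3*b*sin(b)^2 + 24*b*sin(b)*cos(b) + 2*b*sin(b) + 9*b*cos(b)^2 - 12*b*cos(b) + 12*sin(b)^2 + 3*sin(b)*cos(b) - 4*sin(b) - 24*cos(b)^2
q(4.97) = 1.66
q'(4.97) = 32.41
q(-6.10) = -185.04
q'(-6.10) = 142.88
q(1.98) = -0.21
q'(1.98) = 4.71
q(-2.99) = 116.76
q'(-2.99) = -146.29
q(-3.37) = 162.72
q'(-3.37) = -85.32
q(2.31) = 0.40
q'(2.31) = -0.43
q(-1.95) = -3.77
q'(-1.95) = -41.17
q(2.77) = -0.07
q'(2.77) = -0.28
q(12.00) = 1114.82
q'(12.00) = 1284.30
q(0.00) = 0.00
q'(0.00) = -24.00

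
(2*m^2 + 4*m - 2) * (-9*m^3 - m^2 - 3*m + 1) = -18*m^5 - 38*m^4 + 8*m^3 - 8*m^2 + 10*m - 2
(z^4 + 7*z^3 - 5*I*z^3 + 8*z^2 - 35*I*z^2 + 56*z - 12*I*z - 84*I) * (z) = z^5 + 7*z^4 - 5*I*z^4 + 8*z^3 - 35*I*z^3 + 56*z^2 - 12*I*z^2 - 84*I*z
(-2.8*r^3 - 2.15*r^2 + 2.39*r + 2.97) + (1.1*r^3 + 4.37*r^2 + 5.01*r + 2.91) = -1.7*r^3 + 2.22*r^2 + 7.4*r + 5.88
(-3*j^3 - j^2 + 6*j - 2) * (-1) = 3*j^3 + j^2 - 6*j + 2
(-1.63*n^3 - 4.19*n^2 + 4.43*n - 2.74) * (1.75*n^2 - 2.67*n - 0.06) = -2.8525*n^5 - 2.9804*n^4 + 19.0376*n^3 - 16.3717*n^2 + 7.05*n + 0.1644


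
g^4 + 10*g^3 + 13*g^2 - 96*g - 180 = (g - 3)*(g + 2)*(g + 5)*(g + 6)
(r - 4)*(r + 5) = r^2 + r - 20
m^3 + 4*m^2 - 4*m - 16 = (m - 2)*(m + 2)*(m + 4)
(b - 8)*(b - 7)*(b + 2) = b^3 - 13*b^2 + 26*b + 112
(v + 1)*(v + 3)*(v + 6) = v^3 + 10*v^2 + 27*v + 18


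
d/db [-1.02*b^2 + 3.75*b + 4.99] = 3.75 - 2.04*b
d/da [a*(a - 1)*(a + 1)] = 3*a^2 - 1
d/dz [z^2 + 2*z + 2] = 2*z + 2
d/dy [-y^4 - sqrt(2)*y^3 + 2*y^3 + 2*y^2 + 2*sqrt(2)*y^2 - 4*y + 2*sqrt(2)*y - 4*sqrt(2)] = -4*y^3 - 3*sqrt(2)*y^2 + 6*y^2 + 4*y + 4*sqrt(2)*y - 4 + 2*sqrt(2)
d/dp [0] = 0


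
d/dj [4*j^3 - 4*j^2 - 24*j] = 12*j^2 - 8*j - 24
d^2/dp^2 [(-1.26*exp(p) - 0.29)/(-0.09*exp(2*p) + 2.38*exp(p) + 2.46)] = (0.010206*exp(4*p) + 0.279288*exp(3*p) + 1.48743*exp(2*p) - 5.477548*exp(p) + 5.927124)*exp(p)/(0.000729*exp(6*p) - 0.057834*exp(5*p) + 1.46961*exp(4*p) - 10.31968*exp(3*p) - 40.16934*exp(2*p) - 43.208424*exp(p) - 14.886936)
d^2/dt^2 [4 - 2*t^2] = -4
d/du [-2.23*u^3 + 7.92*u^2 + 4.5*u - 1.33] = -6.69*u^2 + 15.84*u + 4.5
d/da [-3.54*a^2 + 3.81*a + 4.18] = 3.81 - 7.08*a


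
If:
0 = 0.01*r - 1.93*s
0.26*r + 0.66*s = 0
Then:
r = 0.00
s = 0.00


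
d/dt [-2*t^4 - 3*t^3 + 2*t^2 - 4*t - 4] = -8*t^3 - 9*t^2 + 4*t - 4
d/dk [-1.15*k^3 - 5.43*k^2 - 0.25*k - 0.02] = -3.45*k^2 - 10.86*k - 0.25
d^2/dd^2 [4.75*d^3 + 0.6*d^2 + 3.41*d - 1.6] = 28.5*d + 1.2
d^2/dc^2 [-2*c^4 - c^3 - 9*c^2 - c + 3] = -24*c^2 - 6*c - 18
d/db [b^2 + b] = 2*b + 1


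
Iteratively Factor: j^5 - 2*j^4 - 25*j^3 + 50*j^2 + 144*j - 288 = (j - 3)*(j^4 + j^3 - 22*j^2 - 16*j + 96) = (j - 3)*(j + 3)*(j^3 - 2*j^2 - 16*j + 32) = (j - 4)*(j - 3)*(j + 3)*(j^2 + 2*j - 8) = (j - 4)*(j - 3)*(j + 3)*(j + 4)*(j - 2)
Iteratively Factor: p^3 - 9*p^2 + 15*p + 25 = (p + 1)*(p^2 - 10*p + 25) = (p - 5)*(p + 1)*(p - 5)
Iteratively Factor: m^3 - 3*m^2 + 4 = (m - 2)*(m^2 - m - 2) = (m - 2)*(m + 1)*(m - 2)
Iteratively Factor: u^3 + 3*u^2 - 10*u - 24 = (u + 2)*(u^2 + u - 12) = (u - 3)*(u + 2)*(u + 4)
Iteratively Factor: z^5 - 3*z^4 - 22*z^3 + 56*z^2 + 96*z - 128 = (z - 4)*(z^4 + z^3 - 18*z^2 - 16*z + 32) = (z - 4)*(z - 1)*(z^3 + 2*z^2 - 16*z - 32) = (z - 4)*(z - 1)*(z + 4)*(z^2 - 2*z - 8) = (z - 4)*(z - 1)*(z + 2)*(z + 4)*(z - 4)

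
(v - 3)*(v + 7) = v^2 + 4*v - 21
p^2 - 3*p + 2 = (p - 2)*(p - 1)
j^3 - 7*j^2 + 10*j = j*(j - 5)*(j - 2)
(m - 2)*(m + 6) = m^2 + 4*m - 12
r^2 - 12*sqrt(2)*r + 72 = (r - 6*sqrt(2))^2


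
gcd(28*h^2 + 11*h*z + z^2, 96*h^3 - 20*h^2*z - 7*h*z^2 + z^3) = 4*h + z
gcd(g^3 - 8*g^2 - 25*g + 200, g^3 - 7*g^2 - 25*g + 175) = g^2 - 25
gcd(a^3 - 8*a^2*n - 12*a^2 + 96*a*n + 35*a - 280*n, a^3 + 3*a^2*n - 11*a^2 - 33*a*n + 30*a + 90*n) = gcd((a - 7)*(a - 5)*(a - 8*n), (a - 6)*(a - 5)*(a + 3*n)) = a - 5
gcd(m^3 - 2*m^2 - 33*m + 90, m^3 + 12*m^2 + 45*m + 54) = m + 6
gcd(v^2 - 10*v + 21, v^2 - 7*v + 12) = v - 3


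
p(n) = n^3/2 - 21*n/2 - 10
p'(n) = 3*n^2/2 - 21/2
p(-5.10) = -22.78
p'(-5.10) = 28.52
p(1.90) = -26.52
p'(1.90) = -5.08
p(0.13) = -11.36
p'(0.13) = -10.47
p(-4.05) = -0.69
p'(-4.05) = 14.10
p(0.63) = -16.49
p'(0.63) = -9.90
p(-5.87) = -49.50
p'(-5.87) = 41.19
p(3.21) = -27.17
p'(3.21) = 4.96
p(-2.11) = 7.46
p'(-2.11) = -3.82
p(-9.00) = -280.00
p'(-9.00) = 111.00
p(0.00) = -10.00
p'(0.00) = -10.50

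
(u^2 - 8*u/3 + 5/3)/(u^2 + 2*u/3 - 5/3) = (3*u - 5)/(3*u + 5)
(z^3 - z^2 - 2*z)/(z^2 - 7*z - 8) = z*(z - 2)/(z - 8)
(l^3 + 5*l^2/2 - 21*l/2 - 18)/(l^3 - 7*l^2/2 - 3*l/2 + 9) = (l + 4)/(l - 2)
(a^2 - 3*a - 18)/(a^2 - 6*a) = (a + 3)/a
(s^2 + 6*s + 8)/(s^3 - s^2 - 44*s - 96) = (s + 2)/(s^2 - 5*s - 24)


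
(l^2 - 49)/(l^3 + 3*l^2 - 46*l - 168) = (l + 7)/(l^2 + 10*l + 24)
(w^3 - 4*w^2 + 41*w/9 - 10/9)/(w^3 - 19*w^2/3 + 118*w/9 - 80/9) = (3*w - 1)/(3*w - 8)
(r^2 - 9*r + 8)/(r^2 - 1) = (r - 8)/(r + 1)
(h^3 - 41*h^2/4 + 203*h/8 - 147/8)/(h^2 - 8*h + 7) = (8*h^2 - 26*h + 21)/(8*(h - 1))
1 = 1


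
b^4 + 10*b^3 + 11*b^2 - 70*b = b*(b - 2)*(b + 5)*(b + 7)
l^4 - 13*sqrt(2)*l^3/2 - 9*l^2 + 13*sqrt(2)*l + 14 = (l - 7*sqrt(2))*(l - sqrt(2))*(l + sqrt(2)/2)*(l + sqrt(2))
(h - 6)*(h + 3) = h^2 - 3*h - 18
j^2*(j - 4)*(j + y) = j^4 + j^3*y - 4*j^3 - 4*j^2*y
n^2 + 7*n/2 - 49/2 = (n - 7/2)*(n + 7)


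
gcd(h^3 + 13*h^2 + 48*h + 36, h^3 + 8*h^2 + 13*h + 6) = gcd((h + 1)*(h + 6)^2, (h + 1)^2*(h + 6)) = h^2 + 7*h + 6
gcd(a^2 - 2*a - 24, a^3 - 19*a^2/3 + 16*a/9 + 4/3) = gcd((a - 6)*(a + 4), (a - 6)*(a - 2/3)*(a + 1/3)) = a - 6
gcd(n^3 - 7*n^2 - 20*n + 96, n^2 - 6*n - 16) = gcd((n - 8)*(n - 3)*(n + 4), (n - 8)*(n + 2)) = n - 8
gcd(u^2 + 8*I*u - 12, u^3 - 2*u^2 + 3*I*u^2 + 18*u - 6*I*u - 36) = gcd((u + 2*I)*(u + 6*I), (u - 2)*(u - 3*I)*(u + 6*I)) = u + 6*I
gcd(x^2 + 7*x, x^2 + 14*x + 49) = x + 7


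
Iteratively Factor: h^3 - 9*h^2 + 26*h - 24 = (h - 4)*(h^2 - 5*h + 6) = (h - 4)*(h - 3)*(h - 2)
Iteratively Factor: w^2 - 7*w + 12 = (w - 4)*(w - 3)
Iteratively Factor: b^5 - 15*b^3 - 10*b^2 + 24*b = (b - 1)*(b^4 + b^3 - 14*b^2 - 24*b) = b*(b - 1)*(b^3 + b^2 - 14*b - 24) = b*(b - 1)*(b + 2)*(b^2 - b - 12) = b*(b - 4)*(b - 1)*(b + 2)*(b + 3)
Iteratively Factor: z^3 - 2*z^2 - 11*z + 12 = (z + 3)*(z^2 - 5*z + 4) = (z - 1)*(z + 3)*(z - 4)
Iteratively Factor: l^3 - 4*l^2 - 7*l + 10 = (l - 5)*(l^2 + l - 2) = (l - 5)*(l + 2)*(l - 1)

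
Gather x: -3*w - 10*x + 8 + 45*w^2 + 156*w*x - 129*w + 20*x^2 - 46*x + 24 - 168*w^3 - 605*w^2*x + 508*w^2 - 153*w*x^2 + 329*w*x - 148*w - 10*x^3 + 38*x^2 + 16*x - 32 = -168*w^3 + 553*w^2 - 280*w - 10*x^3 + x^2*(58 - 153*w) + x*(-605*w^2 + 485*w - 40)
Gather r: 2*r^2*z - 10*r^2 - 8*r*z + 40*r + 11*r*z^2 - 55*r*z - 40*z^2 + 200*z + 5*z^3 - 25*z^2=r^2*(2*z - 10) + r*(11*z^2 - 63*z + 40) + 5*z^3 - 65*z^2 + 200*z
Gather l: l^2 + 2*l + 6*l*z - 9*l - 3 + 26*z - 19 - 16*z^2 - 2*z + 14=l^2 + l*(6*z - 7) - 16*z^2 + 24*z - 8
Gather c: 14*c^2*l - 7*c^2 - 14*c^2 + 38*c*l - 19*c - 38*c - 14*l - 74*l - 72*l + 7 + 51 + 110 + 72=c^2*(14*l - 21) + c*(38*l - 57) - 160*l + 240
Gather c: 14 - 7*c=14 - 7*c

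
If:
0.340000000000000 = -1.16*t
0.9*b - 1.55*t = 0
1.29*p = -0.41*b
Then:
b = -0.50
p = 0.16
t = -0.29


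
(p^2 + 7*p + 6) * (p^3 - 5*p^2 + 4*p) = p^5 + 2*p^4 - 25*p^3 - 2*p^2 + 24*p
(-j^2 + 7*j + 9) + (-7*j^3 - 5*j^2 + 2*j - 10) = -7*j^3 - 6*j^2 + 9*j - 1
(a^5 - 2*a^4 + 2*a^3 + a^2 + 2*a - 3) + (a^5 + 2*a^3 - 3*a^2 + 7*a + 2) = 2*a^5 - 2*a^4 + 4*a^3 - 2*a^2 + 9*a - 1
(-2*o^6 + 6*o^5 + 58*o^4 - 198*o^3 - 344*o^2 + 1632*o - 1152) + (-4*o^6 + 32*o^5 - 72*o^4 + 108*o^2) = -6*o^6 + 38*o^5 - 14*o^4 - 198*o^3 - 236*o^2 + 1632*o - 1152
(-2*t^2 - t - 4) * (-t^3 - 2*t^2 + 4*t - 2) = 2*t^5 + 5*t^4 - 2*t^3 + 8*t^2 - 14*t + 8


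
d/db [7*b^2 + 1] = 14*b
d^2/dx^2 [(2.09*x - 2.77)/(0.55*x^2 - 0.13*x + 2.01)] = ((3.5904 - 6.897*x)*(0.55*x^2 - 0.13*x + 2.01) + (1.1*x - 0.13)*(2.09*x - 2.77)*(2.2*x - 0.26))/(0.55*x^2 - 0.13*x + 2.01)^3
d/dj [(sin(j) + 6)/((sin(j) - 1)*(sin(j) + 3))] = (-12*sin(j) + cos(j)^2 - 16)*cos(j)/((sin(j) - 1)^2*(sin(j) + 3)^2)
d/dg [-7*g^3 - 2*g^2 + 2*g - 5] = -21*g^2 - 4*g + 2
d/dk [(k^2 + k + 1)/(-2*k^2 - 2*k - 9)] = 7*(-2*k - 1)/(4*k^4 + 8*k^3 + 40*k^2 + 36*k + 81)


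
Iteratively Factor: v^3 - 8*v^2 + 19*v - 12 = (v - 1)*(v^2 - 7*v + 12) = (v - 4)*(v - 1)*(v - 3)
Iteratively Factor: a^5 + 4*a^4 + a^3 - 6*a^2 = (a - 1)*(a^4 + 5*a^3 + 6*a^2) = (a - 1)*(a + 3)*(a^3 + 2*a^2) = a*(a - 1)*(a + 3)*(a^2 + 2*a) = a*(a - 1)*(a + 2)*(a + 3)*(a)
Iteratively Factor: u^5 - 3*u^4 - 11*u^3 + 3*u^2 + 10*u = (u + 1)*(u^4 - 4*u^3 - 7*u^2 + 10*u) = (u - 1)*(u + 1)*(u^3 - 3*u^2 - 10*u) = u*(u - 1)*(u + 1)*(u^2 - 3*u - 10) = u*(u - 1)*(u + 1)*(u + 2)*(u - 5)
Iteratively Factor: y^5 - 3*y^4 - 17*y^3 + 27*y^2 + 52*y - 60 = (y - 2)*(y^4 - y^3 - 19*y^2 - 11*y + 30) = (y - 2)*(y + 3)*(y^3 - 4*y^2 - 7*y + 10) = (y - 5)*(y - 2)*(y + 3)*(y^2 + y - 2) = (y - 5)*(y - 2)*(y - 1)*(y + 3)*(y + 2)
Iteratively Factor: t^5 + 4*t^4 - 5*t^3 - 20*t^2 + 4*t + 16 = (t + 2)*(t^4 + 2*t^3 - 9*t^2 - 2*t + 8) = (t + 1)*(t + 2)*(t^3 + t^2 - 10*t + 8) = (t + 1)*(t + 2)*(t + 4)*(t^2 - 3*t + 2) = (t - 1)*(t + 1)*(t + 2)*(t + 4)*(t - 2)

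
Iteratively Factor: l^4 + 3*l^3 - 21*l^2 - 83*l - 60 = (l + 1)*(l^3 + 2*l^2 - 23*l - 60) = (l + 1)*(l + 4)*(l^2 - 2*l - 15) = (l + 1)*(l + 3)*(l + 4)*(l - 5)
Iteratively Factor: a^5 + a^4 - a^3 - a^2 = (a + 1)*(a^4 - a^2) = a*(a + 1)*(a^3 - a) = a*(a - 1)*(a + 1)*(a^2 + a) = a*(a - 1)*(a + 1)^2*(a)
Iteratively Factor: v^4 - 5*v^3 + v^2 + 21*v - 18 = (v + 2)*(v^3 - 7*v^2 + 15*v - 9) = (v - 1)*(v + 2)*(v^2 - 6*v + 9) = (v - 3)*(v - 1)*(v + 2)*(v - 3)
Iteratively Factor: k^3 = (k)*(k^2) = k^2*(k)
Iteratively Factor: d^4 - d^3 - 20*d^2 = (d - 5)*(d^3 + 4*d^2) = d*(d - 5)*(d^2 + 4*d) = d^2*(d - 5)*(d + 4)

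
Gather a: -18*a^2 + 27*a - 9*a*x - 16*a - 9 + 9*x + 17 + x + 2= -18*a^2 + a*(11 - 9*x) + 10*x + 10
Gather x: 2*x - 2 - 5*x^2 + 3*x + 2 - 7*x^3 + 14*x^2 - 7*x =-7*x^3 + 9*x^2 - 2*x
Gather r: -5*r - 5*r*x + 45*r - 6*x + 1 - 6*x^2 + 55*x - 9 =r*(40 - 5*x) - 6*x^2 + 49*x - 8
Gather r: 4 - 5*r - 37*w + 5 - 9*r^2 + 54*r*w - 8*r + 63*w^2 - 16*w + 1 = -9*r^2 + r*(54*w - 13) + 63*w^2 - 53*w + 10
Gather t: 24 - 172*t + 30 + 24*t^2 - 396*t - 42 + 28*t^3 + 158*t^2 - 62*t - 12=28*t^3 + 182*t^2 - 630*t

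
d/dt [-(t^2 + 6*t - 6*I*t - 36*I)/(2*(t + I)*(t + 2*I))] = (t^2*(6 - 9*I) + t*(4 - 72*I) + 120 - 12*I)/(2*t^4 + 12*I*t^3 - 26*t^2 - 24*I*t + 8)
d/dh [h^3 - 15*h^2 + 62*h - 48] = 3*h^2 - 30*h + 62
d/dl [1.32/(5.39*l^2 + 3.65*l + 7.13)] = (-14.2296*l - 4.818)/(5.39*l^2 + 3.65*l + 7.13)^2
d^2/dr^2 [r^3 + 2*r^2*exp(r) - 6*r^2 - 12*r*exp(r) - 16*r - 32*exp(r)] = 2*r^2*exp(r) - 4*r*exp(r) + 6*r - 52*exp(r) - 12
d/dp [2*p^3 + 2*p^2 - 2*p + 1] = 6*p^2 + 4*p - 2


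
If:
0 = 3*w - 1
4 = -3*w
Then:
No Solution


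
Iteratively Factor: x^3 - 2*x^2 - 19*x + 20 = (x - 1)*(x^2 - x - 20) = (x - 1)*(x + 4)*(x - 5)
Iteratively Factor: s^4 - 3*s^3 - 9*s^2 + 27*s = (s + 3)*(s^3 - 6*s^2 + 9*s) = s*(s + 3)*(s^2 - 6*s + 9) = s*(s - 3)*(s + 3)*(s - 3)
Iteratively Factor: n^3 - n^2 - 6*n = (n + 2)*(n^2 - 3*n) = (n - 3)*(n + 2)*(n)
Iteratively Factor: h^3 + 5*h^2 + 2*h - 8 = (h + 2)*(h^2 + 3*h - 4) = (h - 1)*(h + 2)*(h + 4)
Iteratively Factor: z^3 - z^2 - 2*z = (z)*(z^2 - z - 2) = z*(z + 1)*(z - 2)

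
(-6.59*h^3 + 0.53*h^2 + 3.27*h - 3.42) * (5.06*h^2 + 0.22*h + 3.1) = -33.3454*h^5 + 1.232*h^4 - 3.7662*h^3 - 14.9428*h^2 + 9.3846*h - 10.602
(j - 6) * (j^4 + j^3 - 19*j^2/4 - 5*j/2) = j^5 - 5*j^4 - 43*j^3/4 + 26*j^2 + 15*j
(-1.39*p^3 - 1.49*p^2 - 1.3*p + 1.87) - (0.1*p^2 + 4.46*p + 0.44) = -1.39*p^3 - 1.59*p^2 - 5.76*p + 1.43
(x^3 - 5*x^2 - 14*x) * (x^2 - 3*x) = x^5 - 8*x^4 + x^3 + 42*x^2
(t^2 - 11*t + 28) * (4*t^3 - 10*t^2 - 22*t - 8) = 4*t^5 - 54*t^4 + 200*t^3 - 46*t^2 - 528*t - 224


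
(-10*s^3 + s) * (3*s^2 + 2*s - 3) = -30*s^5 - 20*s^4 + 33*s^3 + 2*s^2 - 3*s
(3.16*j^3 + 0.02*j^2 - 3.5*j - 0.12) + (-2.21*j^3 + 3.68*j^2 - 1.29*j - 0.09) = 0.95*j^3 + 3.7*j^2 - 4.79*j - 0.21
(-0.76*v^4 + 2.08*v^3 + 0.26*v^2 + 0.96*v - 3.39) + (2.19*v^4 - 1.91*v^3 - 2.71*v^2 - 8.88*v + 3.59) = 1.43*v^4 + 0.17*v^3 - 2.45*v^2 - 7.92*v + 0.2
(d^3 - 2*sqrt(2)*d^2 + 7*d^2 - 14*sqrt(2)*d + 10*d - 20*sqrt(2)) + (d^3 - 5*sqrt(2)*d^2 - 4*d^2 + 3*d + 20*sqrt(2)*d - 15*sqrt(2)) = 2*d^3 - 7*sqrt(2)*d^2 + 3*d^2 + 6*sqrt(2)*d + 13*d - 35*sqrt(2)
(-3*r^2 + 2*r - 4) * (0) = 0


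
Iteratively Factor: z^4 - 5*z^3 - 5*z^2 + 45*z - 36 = (z - 4)*(z^3 - z^2 - 9*z + 9) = (z - 4)*(z - 3)*(z^2 + 2*z - 3) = (z - 4)*(z - 3)*(z - 1)*(z + 3)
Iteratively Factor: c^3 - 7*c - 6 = (c - 3)*(c^2 + 3*c + 2) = (c - 3)*(c + 1)*(c + 2)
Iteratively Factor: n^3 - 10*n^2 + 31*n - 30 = (n - 2)*(n^2 - 8*n + 15) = (n - 3)*(n - 2)*(n - 5)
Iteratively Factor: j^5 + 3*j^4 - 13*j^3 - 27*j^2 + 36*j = (j - 1)*(j^4 + 4*j^3 - 9*j^2 - 36*j) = (j - 1)*(j + 3)*(j^3 + j^2 - 12*j) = j*(j - 1)*(j + 3)*(j^2 + j - 12) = j*(j - 1)*(j + 3)*(j + 4)*(j - 3)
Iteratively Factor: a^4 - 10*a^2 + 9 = (a - 3)*(a^3 + 3*a^2 - a - 3) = (a - 3)*(a + 3)*(a^2 - 1) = (a - 3)*(a - 1)*(a + 3)*(a + 1)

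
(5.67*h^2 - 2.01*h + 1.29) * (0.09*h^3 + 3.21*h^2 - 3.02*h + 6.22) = 0.5103*h^5 + 18.0198*h^4 - 23.4594*h^3 + 45.4785*h^2 - 16.398*h + 8.0238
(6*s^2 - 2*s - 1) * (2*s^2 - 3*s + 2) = 12*s^4 - 22*s^3 + 16*s^2 - s - 2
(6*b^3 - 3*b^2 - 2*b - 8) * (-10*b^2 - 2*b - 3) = -60*b^5 + 18*b^4 + 8*b^3 + 93*b^2 + 22*b + 24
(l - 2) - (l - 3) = 1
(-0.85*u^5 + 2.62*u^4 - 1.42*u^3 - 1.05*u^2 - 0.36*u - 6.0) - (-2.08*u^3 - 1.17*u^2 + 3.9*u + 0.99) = -0.85*u^5 + 2.62*u^4 + 0.66*u^3 + 0.12*u^2 - 4.26*u - 6.99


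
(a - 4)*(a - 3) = a^2 - 7*a + 12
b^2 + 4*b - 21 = (b - 3)*(b + 7)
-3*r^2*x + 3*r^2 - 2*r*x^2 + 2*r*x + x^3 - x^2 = (-3*r + x)*(r + x)*(x - 1)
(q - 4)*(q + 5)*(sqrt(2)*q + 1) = sqrt(2)*q^3 + q^2 + sqrt(2)*q^2 - 20*sqrt(2)*q + q - 20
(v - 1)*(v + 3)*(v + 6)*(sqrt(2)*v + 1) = sqrt(2)*v^4 + v^3 + 8*sqrt(2)*v^3 + 8*v^2 + 9*sqrt(2)*v^2 - 18*sqrt(2)*v + 9*v - 18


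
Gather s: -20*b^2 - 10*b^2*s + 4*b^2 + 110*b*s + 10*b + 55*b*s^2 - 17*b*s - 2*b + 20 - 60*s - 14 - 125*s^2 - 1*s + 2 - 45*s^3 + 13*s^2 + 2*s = -16*b^2 + 8*b - 45*s^3 + s^2*(55*b - 112) + s*(-10*b^2 + 93*b - 59) + 8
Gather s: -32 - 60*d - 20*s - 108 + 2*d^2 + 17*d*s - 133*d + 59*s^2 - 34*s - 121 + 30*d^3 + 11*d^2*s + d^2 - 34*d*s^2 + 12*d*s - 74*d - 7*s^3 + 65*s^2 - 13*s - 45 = 30*d^3 + 3*d^2 - 267*d - 7*s^3 + s^2*(124 - 34*d) + s*(11*d^2 + 29*d - 67) - 306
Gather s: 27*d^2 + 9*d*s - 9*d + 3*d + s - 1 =27*d^2 - 6*d + s*(9*d + 1) - 1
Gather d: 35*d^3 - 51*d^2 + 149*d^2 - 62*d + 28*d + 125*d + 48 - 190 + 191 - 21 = 35*d^3 + 98*d^2 + 91*d + 28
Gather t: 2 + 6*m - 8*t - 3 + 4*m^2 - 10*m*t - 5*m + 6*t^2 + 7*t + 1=4*m^2 + m + 6*t^2 + t*(-10*m - 1)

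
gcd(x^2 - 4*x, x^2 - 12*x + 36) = 1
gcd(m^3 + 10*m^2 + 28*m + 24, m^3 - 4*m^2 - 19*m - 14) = m + 2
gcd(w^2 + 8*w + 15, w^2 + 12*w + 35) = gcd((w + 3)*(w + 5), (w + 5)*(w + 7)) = w + 5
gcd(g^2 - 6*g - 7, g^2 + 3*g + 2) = g + 1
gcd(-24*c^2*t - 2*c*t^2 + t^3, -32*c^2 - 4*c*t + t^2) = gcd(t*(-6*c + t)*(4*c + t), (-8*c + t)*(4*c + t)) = 4*c + t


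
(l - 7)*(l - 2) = l^2 - 9*l + 14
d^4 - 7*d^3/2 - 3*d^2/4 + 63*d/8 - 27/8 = (d - 3)*(d - 3/2)*(d - 1/2)*(d + 3/2)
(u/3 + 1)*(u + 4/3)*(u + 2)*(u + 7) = u^4/3 + 40*u^3/9 + 19*u^2 + 290*u/9 + 56/3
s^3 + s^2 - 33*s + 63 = (s - 3)^2*(s + 7)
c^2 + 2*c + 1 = (c + 1)^2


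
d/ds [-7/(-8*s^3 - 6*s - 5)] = 42*(-4*s^2 - 1)/(8*s^3 + 6*s + 5)^2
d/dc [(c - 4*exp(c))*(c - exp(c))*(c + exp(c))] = -4*c^2*exp(c) + 3*c^2 - 2*c*exp(2*c) - 8*c*exp(c) + 12*exp(3*c) - exp(2*c)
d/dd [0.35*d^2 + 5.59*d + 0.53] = 0.7*d + 5.59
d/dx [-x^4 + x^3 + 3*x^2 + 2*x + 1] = -4*x^3 + 3*x^2 + 6*x + 2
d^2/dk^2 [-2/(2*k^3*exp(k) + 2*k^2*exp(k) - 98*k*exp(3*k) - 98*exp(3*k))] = ((k^3 + k^2 - 49*k*exp(2*k) - 49*exp(2*k))*(k^3 + 7*k^2 - 441*k*exp(2*k) + 10*k - 735*exp(2*k) + 2) - 2*(k^3 + 4*k^2 - 147*k*exp(2*k) + 2*k - 196*exp(2*k))^2)*exp(-k)/(k^3 + k^2 - 49*k*exp(2*k) - 49*exp(2*k))^3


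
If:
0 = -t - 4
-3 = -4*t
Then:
No Solution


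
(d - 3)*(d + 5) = d^2 + 2*d - 15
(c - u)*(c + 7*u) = c^2 + 6*c*u - 7*u^2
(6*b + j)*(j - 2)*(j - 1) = 6*b*j^2 - 18*b*j + 12*b + j^3 - 3*j^2 + 2*j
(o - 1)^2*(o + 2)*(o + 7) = o^4 + 7*o^3 - 3*o^2 - 19*o + 14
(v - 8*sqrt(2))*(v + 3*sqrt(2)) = v^2 - 5*sqrt(2)*v - 48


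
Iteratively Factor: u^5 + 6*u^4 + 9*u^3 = (u)*(u^4 + 6*u^3 + 9*u^2) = u^2*(u^3 + 6*u^2 + 9*u) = u^3*(u^2 + 6*u + 9) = u^3*(u + 3)*(u + 3)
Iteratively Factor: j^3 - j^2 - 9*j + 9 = (j - 1)*(j^2 - 9) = (j - 3)*(j - 1)*(j + 3)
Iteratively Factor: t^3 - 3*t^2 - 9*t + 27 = (t + 3)*(t^2 - 6*t + 9) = (t - 3)*(t + 3)*(t - 3)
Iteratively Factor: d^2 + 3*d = (d + 3)*(d)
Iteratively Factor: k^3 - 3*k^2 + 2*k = (k)*(k^2 - 3*k + 2) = k*(k - 2)*(k - 1)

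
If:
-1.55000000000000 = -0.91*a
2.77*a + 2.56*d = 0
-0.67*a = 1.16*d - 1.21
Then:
No Solution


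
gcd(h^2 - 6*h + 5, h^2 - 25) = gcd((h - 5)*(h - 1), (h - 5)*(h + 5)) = h - 5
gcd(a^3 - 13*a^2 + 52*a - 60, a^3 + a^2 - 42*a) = a - 6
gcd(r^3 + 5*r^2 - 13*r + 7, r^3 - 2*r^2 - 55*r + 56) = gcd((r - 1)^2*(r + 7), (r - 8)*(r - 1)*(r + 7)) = r^2 + 6*r - 7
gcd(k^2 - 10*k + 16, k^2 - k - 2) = k - 2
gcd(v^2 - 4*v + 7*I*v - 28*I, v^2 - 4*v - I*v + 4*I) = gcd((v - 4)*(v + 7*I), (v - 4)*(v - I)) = v - 4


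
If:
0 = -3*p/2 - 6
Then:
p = -4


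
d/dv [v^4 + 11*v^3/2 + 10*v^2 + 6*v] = 4*v^3 + 33*v^2/2 + 20*v + 6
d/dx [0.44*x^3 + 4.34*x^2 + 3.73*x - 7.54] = 1.32*x^2 + 8.68*x + 3.73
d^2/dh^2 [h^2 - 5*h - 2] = 2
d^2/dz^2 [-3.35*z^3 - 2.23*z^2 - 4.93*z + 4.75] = -20.1*z - 4.46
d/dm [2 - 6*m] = -6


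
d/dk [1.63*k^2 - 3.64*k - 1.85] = 3.26*k - 3.64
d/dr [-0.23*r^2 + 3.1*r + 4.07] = 3.1 - 0.46*r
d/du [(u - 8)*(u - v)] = 2*u - v - 8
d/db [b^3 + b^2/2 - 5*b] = 3*b^2 + b - 5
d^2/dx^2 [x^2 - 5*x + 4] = 2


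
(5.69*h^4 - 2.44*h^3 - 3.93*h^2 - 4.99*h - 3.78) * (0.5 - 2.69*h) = -15.3061*h^5 + 9.4086*h^4 + 9.3517*h^3 + 11.4581*h^2 + 7.6732*h - 1.89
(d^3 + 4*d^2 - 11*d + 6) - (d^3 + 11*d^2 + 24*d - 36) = -7*d^2 - 35*d + 42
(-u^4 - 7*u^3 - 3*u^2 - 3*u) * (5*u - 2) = -5*u^5 - 33*u^4 - u^3 - 9*u^2 + 6*u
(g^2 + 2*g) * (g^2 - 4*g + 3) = g^4 - 2*g^3 - 5*g^2 + 6*g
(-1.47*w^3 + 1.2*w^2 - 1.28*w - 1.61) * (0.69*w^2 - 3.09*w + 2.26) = -1.0143*w^5 + 5.3703*w^4 - 7.9134*w^3 + 5.5563*w^2 + 2.0821*w - 3.6386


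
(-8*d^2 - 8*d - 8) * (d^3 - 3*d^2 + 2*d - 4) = -8*d^5 + 16*d^4 + 40*d^2 + 16*d + 32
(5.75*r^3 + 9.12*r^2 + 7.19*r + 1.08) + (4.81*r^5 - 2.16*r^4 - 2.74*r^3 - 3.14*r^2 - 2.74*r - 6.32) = 4.81*r^5 - 2.16*r^4 + 3.01*r^3 + 5.98*r^2 + 4.45*r - 5.24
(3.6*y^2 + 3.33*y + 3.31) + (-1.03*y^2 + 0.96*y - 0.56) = 2.57*y^2 + 4.29*y + 2.75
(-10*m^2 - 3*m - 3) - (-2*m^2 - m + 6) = -8*m^2 - 2*m - 9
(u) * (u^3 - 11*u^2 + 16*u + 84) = u^4 - 11*u^3 + 16*u^2 + 84*u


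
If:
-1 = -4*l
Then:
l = 1/4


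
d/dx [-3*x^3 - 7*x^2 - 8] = x*(-9*x - 14)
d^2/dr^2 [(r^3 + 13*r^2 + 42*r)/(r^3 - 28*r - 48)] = 2*(13*r^6 + 210*r^5 + 1380*r^4 + 6328*r^3 + 16128*r^2 + 6912*r - 26496)/(r^9 - 84*r^7 - 144*r^6 + 2352*r^5 + 8064*r^4 - 15040*r^3 - 112896*r^2 - 193536*r - 110592)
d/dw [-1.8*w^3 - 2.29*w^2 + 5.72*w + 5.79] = -5.4*w^2 - 4.58*w + 5.72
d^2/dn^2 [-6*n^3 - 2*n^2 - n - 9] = -36*n - 4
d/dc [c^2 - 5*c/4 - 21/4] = 2*c - 5/4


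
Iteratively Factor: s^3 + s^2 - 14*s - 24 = (s + 3)*(s^2 - 2*s - 8) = (s + 2)*(s + 3)*(s - 4)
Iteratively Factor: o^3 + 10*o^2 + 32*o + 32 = (o + 4)*(o^2 + 6*o + 8) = (o + 4)^2*(o + 2)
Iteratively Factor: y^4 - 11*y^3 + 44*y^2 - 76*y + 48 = (y - 2)*(y^3 - 9*y^2 + 26*y - 24) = (y - 2)^2*(y^2 - 7*y + 12) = (y - 3)*(y - 2)^2*(y - 4)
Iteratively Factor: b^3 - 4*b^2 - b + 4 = (b + 1)*(b^2 - 5*b + 4) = (b - 4)*(b + 1)*(b - 1)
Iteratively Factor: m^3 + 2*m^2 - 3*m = (m - 1)*(m^2 + 3*m) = m*(m - 1)*(m + 3)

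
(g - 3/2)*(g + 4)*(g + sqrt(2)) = g^3 + sqrt(2)*g^2 + 5*g^2/2 - 6*g + 5*sqrt(2)*g/2 - 6*sqrt(2)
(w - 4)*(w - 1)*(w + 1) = w^3 - 4*w^2 - w + 4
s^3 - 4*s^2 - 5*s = s*(s - 5)*(s + 1)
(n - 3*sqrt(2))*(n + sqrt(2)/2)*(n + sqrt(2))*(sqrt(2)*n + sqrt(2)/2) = sqrt(2)*n^4 - 3*n^3 + sqrt(2)*n^3/2 - 8*sqrt(2)*n^2 - 3*n^2/2 - 6*n - 4*sqrt(2)*n - 3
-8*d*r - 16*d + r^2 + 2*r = (-8*d + r)*(r + 2)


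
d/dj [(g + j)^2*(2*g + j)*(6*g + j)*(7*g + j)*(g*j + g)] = g*(84*g^5 + 472*g^4*j + 236*g^4 + 705*g^3*j^2 + 470*g^3*j + 396*g^2*j^3 + 297*g^2*j^2 + 85*g*j^4 + 68*g*j^3 + 6*j^5 + 5*j^4)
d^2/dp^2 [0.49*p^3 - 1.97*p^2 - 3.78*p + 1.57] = 2.94*p - 3.94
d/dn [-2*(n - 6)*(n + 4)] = 4 - 4*n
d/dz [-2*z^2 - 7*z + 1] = -4*z - 7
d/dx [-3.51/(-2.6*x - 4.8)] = -9.126/(2.6*x + 4.8)^2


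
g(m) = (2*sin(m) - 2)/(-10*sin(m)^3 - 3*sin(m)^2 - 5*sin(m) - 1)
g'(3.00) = 4.51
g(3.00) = 0.96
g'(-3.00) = 107.05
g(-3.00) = 7.00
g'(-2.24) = 0.98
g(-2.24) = -0.60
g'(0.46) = -1.00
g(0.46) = 0.24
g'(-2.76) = 17.12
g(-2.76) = -2.85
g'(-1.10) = -0.49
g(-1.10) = -0.46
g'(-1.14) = -0.43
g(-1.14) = -0.45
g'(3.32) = 507.20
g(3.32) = 15.57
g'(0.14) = -4.55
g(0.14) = 0.97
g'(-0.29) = -76.24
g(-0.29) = -6.15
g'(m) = (2*sin(m) - 2)*(30*sin(m)^2*cos(m) + 6*sin(m)*cos(m) + 5*cos(m))/(-10*sin(m)^3 - 3*sin(m)^2 - 5*sin(m) - 1)^2 + 2*cos(m)/(-10*sin(m)^3 - 3*sin(m)^2 - 5*sin(m) - 1)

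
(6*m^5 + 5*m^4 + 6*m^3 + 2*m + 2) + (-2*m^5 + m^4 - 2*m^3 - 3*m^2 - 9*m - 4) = 4*m^5 + 6*m^4 + 4*m^3 - 3*m^2 - 7*m - 2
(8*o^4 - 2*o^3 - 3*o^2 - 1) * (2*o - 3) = 16*o^5 - 28*o^4 + 9*o^2 - 2*o + 3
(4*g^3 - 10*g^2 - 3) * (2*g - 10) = 8*g^4 - 60*g^3 + 100*g^2 - 6*g + 30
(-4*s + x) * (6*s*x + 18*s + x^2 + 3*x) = -24*s^2*x - 72*s^2 + 2*s*x^2 + 6*s*x + x^3 + 3*x^2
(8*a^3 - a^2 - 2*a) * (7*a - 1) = 56*a^4 - 15*a^3 - 13*a^2 + 2*a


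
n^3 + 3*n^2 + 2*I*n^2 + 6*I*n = n*(n + 3)*(n + 2*I)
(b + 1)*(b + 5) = b^2 + 6*b + 5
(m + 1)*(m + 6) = m^2 + 7*m + 6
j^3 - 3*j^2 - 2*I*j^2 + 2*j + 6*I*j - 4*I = (j - 2)*(j - 1)*(j - 2*I)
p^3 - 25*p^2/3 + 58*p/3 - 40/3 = (p - 5)*(p - 2)*(p - 4/3)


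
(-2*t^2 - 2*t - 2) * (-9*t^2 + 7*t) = 18*t^4 + 4*t^3 + 4*t^2 - 14*t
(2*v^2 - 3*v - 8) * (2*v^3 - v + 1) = 4*v^5 - 6*v^4 - 18*v^3 + 5*v^2 + 5*v - 8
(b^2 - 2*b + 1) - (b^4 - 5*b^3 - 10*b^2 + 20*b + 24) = -b^4 + 5*b^3 + 11*b^2 - 22*b - 23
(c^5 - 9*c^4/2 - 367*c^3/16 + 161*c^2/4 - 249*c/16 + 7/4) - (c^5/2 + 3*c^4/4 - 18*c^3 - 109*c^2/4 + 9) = c^5/2 - 21*c^4/4 - 79*c^3/16 + 135*c^2/2 - 249*c/16 - 29/4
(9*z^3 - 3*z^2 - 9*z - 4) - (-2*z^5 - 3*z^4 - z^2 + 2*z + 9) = 2*z^5 + 3*z^4 + 9*z^3 - 2*z^2 - 11*z - 13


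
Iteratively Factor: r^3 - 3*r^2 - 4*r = (r + 1)*(r^2 - 4*r) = r*(r + 1)*(r - 4)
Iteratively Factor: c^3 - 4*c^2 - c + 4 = (c + 1)*(c^2 - 5*c + 4) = (c - 1)*(c + 1)*(c - 4)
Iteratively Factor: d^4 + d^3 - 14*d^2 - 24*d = (d)*(d^3 + d^2 - 14*d - 24) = d*(d + 3)*(d^2 - 2*d - 8) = d*(d + 2)*(d + 3)*(d - 4)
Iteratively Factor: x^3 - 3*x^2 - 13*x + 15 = (x - 5)*(x^2 + 2*x - 3) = (x - 5)*(x - 1)*(x + 3)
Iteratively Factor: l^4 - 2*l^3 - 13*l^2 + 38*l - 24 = (l - 1)*(l^3 - l^2 - 14*l + 24) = (l - 1)*(l + 4)*(l^2 - 5*l + 6) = (l - 2)*(l - 1)*(l + 4)*(l - 3)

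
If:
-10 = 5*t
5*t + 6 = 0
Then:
No Solution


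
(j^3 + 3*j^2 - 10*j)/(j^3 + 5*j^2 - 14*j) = (j + 5)/(j + 7)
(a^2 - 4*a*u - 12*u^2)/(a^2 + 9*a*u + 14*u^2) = (a - 6*u)/(a + 7*u)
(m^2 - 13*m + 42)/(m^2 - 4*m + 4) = (m^2 - 13*m + 42)/(m^2 - 4*m + 4)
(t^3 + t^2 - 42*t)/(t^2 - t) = (t^2 + t - 42)/(t - 1)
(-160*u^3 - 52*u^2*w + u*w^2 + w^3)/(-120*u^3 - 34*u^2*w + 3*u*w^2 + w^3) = (8*u - w)/(6*u - w)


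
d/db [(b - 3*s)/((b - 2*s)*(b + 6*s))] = b*(-b + 6*s)/(b^4 + 8*b^3*s - 8*b^2*s^2 - 96*b*s^3 + 144*s^4)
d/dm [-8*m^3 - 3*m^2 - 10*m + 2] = -24*m^2 - 6*m - 10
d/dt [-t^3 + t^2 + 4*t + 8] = -3*t^2 + 2*t + 4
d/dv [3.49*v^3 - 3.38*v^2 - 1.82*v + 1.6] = 10.47*v^2 - 6.76*v - 1.82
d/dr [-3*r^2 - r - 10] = -6*r - 1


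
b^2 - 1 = (b - 1)*(b + 1)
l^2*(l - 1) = l^3 - l^2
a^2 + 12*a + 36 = (a + 6)^2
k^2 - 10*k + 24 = (k - 6)*(k - 4)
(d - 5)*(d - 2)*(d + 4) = d^3 - 3*d^2 - 18*d + 40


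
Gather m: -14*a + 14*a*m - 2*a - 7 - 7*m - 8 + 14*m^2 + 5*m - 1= -16*a + 14*m^2 + m*(14*a - 2) - 16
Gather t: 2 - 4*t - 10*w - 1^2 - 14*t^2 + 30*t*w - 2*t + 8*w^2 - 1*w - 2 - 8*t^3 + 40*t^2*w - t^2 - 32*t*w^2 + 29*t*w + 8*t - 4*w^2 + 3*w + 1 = -8*t^3 + t^2*(40*w - 15) + t*(-32*w^2 + 59*w + 2) + 4*w^2 - 8*w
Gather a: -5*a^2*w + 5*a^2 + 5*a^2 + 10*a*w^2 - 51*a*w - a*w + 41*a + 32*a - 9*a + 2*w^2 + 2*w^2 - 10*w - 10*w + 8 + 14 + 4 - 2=a^2*(10 - 5*w) + a*(10*w^2 - 52*w + 64) + 4*w^2 - 20*w + 24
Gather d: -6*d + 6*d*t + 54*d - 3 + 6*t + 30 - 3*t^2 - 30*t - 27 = d*(6*t + 48) - 3*t^2 - 24*t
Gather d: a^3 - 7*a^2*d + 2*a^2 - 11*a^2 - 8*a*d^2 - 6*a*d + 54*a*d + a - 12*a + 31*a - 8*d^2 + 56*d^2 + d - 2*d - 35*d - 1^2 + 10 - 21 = a^3 - 9*a^2 + 20*a + d^2*(48 - 8*a) + d*(-7*a^2 + 48*a - 36) - 12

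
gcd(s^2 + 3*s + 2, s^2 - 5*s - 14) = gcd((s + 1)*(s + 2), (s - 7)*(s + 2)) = s + 2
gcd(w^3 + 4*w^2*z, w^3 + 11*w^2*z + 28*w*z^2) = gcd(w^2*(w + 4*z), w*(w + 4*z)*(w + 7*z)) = w^2 + 4*w*z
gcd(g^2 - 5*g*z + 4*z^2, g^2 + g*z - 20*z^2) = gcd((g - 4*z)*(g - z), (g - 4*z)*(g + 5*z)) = -g + 4*z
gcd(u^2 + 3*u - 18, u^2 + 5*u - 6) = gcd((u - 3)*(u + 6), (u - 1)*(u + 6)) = u + 6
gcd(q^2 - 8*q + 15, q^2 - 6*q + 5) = q - 5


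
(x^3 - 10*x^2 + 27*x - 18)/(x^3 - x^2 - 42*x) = (-x^3 + 10*x^2 - 27*x + 18)/(x*(-x^2 + x + 42))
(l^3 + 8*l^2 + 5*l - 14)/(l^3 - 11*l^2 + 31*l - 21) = (l^2 + 9*l + 14)/(l^2 - 10*l + 21)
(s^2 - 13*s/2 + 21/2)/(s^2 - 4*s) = (2*s^2 - 13*s + 21)/(2*s*(s - 4))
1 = 1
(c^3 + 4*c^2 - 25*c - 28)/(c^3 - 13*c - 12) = (c + 7)/(c + 3)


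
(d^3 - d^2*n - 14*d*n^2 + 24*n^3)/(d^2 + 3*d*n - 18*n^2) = (d^2 + 2*d*n - 8*n^2)/(d + 6*n)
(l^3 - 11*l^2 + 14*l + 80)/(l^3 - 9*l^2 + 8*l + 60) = (l - 8)/(l - 6)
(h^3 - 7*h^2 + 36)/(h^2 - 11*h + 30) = (h^2 - h - 6)/(h - 5)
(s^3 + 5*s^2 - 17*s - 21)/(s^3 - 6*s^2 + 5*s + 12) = (s + 7)/(s - 4)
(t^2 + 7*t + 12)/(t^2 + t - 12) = (t + 3)/(t - 3)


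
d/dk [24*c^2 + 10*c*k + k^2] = 10*c + 2*k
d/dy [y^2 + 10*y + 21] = 2*y + 10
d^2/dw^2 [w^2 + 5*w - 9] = 2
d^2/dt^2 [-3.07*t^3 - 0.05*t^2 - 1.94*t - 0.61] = -18.42*t - 0.1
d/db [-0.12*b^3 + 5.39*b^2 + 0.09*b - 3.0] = -0.36*b^2 + 10.78*b + 0.09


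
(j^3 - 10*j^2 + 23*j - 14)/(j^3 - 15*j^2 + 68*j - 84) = (j - 1)/(j - 6)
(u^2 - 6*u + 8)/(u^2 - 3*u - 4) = (u - 2)/(u + 1)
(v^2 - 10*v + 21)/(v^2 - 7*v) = (v - 3)/v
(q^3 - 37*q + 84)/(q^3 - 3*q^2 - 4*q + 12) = (q^2 + 3*q - 28)/(q^2 - 4)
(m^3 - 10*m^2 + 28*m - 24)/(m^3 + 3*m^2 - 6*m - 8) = (m^2 - 8*m + 12)/(m^2 + 5*m + 4)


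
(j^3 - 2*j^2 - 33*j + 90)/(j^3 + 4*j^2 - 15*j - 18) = (j - 5)/(j + 1)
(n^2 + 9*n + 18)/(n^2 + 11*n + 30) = (n + 3)/(n + 5)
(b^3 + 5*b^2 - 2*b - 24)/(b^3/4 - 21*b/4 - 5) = 4*(b^2 + b - 6)/(b^2 - 4*b - 5)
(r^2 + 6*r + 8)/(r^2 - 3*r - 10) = (r + 4)/(r - 5)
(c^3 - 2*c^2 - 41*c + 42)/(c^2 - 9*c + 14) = (c^2 + 5*c - 6)/(c - 2)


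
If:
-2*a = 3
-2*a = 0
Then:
No Solution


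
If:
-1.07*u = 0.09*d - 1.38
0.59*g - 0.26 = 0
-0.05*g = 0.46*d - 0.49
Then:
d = 1.02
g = 0.44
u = 1.20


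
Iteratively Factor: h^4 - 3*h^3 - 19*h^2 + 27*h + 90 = (h - 5)*(h^3 + 2*h^2 - 9*h - 18) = (h - 5)*(h - 3)*(h^2 + 5*h + 6) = (h - 5)*(h - 3)*(h + 2)*(h + 3)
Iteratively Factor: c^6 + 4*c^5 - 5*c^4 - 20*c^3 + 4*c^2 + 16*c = (c + 4)*(c^5 - 5*c^3 + 4*c) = (c - 2)*(c + 4)*(c^4 + 2*c^3 - c^2 - 2*c) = (c - 2)*(c + 2)*(c + 4)*(c^3 - c) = (c - 2)*(c + 1)*(c + 2)*(c + 4)*(c^2 - c) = c*(c - 2)*(c + 1)*(c + 2)*(c + 4)*(c - 1)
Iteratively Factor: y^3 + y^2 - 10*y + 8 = (y + 4)*(y^2 - 3*y + 2) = (y - 1)*(y + 4)*(y - 2)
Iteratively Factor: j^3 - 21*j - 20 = (j + 1)*(j^2 - j - 20) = (j - 5)*(j + 1)*(j + 4)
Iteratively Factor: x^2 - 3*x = (x - 3)*(x)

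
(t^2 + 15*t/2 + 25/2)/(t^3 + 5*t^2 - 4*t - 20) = (t + 5/2)/(t^2 - 4)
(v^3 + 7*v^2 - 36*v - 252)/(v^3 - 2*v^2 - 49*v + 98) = (v^2 - 36)/(v^2 - 9*v + 14)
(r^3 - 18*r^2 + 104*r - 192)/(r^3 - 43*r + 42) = (r^2 - 12*r + 32)/(r^2 + 6*r - 7)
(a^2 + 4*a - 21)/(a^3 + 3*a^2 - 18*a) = (a + 7)/(a*(a + 6))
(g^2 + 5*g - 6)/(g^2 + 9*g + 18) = (g - 1)/(g + 3)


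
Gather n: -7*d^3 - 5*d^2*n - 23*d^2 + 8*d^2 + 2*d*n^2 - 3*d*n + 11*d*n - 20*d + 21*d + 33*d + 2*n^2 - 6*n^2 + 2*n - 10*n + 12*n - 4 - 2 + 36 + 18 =-7*d^3 - 15*d^2 + 34*d + n^2*(2*d - 4) + n*(-5*d^2 + 8*d + 4) + 48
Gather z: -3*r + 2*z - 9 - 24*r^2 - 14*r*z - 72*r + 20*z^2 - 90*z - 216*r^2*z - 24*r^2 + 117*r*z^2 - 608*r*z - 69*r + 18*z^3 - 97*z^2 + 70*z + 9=-48*r^2 - 144*r + 18*z^3 + z^2*(117*r - 77) + z*(-216*r^2 - 622*r - 18)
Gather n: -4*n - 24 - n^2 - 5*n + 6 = -n^2 - 9*n - 18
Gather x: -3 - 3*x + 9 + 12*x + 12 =9*x + 18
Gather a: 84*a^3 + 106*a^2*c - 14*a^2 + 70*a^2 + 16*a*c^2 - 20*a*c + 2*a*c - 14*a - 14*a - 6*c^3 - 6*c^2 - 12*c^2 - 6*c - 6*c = 84*a^3 + a^2*(106*c + 56) + a*(16*c^2 - 18*c - 28) - 6*c^3 - 18*c^2 - 12*c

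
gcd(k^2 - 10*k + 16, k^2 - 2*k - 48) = k - 8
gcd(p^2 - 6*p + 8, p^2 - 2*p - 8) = p - 4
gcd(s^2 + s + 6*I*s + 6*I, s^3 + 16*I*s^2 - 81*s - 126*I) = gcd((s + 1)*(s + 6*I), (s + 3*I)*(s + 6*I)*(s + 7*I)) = s + 6*I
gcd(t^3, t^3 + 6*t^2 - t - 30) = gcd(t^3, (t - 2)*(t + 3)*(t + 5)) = 1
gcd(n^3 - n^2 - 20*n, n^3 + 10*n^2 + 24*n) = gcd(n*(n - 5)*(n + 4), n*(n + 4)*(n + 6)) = n^2 + 4*n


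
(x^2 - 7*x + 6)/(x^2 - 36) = (x - 1)/(x + 6)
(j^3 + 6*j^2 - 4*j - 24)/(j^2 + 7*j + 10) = (j^2 + 4*j - 12)/(j + 5)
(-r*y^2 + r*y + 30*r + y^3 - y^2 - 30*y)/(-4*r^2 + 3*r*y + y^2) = (y^2 - y - 30)/(4*r + y)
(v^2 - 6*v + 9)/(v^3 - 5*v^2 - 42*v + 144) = (v - 3)/(v^2 - 2*v - 48)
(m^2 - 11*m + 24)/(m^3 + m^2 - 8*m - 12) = (m - 8)/(m^2 + 4*m + 4)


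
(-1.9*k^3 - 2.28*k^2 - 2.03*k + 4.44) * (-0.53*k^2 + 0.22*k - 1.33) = 1.007*k^5 + 0.7904*k^4 + 3.1013*k^3 + 0.2326*k^2 + 3.6767*k - 5.9052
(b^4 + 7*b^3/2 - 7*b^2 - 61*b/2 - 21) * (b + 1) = b^5 + 9*b^4/2 - 7*b^3/2 - 75*b^2/2 - 103*b/2 - 21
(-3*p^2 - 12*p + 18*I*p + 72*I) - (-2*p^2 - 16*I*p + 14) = -p^2 - 12*p + 34*I*p - 14 + 72*I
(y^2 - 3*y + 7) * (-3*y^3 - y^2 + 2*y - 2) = -3*y^5 + 8*y^4 - 16*y^3 - 15*y^2 + 20*y - 14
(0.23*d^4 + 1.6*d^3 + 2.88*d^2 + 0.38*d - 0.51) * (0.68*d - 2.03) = 0.1564*d^5 + 0.6211*d^4 - 1.2896*d^3 - 5.588*d^2 - 1.1182*d + 1.0353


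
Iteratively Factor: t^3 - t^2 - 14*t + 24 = (t - 3)*(t^2 + 2*t - 8) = (t - 3)*(t - 2)*(t + 4)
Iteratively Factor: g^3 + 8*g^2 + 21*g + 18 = (g + 3)*(g^2 + 5*g + 6) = (g + 2)*(g + 3)*(g + 3)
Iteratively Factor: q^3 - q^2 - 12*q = (q - 4)*(q^2 + 3*q) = (q - 4)*(q + 3)*(q)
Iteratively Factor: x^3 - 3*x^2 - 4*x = (x)*(x^2 - 3*x - 4) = x*(x - 4)*(x + 1)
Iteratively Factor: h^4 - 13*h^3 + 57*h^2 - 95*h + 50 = (h - 2)*(h^3 - 11*h^2 + 35*h - 25) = (h - 5)*(h - 2)*(h^2 - 6*h + 5) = (h - 5)*(h - 2)*(h - 1)*(h - 5)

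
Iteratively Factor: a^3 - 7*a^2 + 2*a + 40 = (a - 4)*(a^2 - 3*a - 10) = (a - 5)*(a - 4)*(a + 2)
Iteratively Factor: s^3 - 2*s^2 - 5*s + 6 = (s - 1)*(s^2 - s - 6) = (s - 1)*(s + 2)*(s - 3)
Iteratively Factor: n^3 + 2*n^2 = (n)*(n^2 + 2*n) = n^2*(n + 2)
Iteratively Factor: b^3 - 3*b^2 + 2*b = (b - 1)*(b^2 - 2*b) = (b - 2)*(b - 1)*(b)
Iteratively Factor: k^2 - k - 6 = (k - 3)*(k + 2)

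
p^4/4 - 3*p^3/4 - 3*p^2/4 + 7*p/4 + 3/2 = (p/4 + 1/4)*(p - 3)*(p - 2)*(p + 1)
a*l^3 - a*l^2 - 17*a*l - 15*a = (l - 5)*(l + 3)*(a*l + a)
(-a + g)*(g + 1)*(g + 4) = -a*g^2 - 5*a*g - 4*a + g^3 + 5*g^2 + 4*g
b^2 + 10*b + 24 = (b + 4)*(b + 6)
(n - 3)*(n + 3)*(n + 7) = n^3 + 7*n^2 - 9*n - 63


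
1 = 1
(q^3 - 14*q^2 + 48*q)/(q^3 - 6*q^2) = (q - 8)/q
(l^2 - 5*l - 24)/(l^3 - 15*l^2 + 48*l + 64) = (l + 3)/(l^2 - 7*l - 8)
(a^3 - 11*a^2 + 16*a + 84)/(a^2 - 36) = (a^2 - 5*a - 14)/(a + 6)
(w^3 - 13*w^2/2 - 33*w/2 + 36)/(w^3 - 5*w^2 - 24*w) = (w - 3/2)/w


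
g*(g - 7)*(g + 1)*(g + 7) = g^4 + g^3 - 49*g^2 - 49*g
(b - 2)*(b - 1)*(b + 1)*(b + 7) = b^4 + 5*b^3 - 15*b^2 - 5*b + 14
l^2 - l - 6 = (l - 3)*(l + 2)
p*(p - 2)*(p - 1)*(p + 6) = p^4 + 3*p^3 - 16*p^2 + 12*p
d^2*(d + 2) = d^3 + 2*d^2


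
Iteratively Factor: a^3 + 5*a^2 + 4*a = (a + 4)*(a^2 + a) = a*(a + 4)*(a + 1)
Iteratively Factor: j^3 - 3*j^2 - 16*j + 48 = (j + 4)*(j^2 - 7*j + 12) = (j - 4)*(j + 4)*(j - 3)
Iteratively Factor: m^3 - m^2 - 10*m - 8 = (m - 4)*(m^2 + 3*m + 2) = (m - 4)*(m + 1)*(m + 2)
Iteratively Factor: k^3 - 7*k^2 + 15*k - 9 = (k - 3)*(k^2 - 4*k + 3) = (k - 3)^2*(k - 1)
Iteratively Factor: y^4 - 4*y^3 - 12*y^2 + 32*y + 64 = (y - 4)*(y^3 - 12*y - 16) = (y - 4)*(y + 2)*(y^2 - 2*y - 8) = (y - 4)^2*(y + 2)*(y + 2)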